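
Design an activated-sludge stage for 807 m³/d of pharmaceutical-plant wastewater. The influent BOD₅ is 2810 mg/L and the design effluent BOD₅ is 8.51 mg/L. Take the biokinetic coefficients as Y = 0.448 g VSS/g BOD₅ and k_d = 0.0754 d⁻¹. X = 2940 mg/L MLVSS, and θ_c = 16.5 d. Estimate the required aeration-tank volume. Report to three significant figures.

Rearranging the biomass balance for a CMAS with decay, V = Y·Q·ΔS·θ_c / [X·(1+k_d θ_c)] = 0.448 × 807 × (2810 − 8.51) × 16.5 / [2940 × (1 + 0.0754 × 16.5)] = 1.67×10^7 / 6598 = 2533 m³.

V ≈ 2530 m³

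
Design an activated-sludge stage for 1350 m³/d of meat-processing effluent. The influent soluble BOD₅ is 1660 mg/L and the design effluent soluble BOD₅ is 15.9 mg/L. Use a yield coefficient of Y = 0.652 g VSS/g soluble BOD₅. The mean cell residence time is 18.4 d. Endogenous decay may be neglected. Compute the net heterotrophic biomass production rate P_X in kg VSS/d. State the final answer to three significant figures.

P_X ≈ 1450 kg VSS/d

No decay correction is needed, so Y_obs = Y = 0.652.
Q·(S₀ − S) = 1350 × (1660 − 15.9) × 10⁻³ = 2220 kg/d removed.
Net biomass production P_X = Y_obs × Q·(S₀ − S) = 0.6520 × 2220 = 1447 kg VSS/d.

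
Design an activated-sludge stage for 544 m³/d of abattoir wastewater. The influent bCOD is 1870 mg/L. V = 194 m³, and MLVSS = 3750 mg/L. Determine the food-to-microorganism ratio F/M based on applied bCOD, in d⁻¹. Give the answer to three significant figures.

F/M ≈ 1.40 d⁻¹

Food-to-microorganism ratio F/M = Q S₀ / (V X) = 544 × 1870 / (194.0 × 3750) = 1.398 d⁻¹.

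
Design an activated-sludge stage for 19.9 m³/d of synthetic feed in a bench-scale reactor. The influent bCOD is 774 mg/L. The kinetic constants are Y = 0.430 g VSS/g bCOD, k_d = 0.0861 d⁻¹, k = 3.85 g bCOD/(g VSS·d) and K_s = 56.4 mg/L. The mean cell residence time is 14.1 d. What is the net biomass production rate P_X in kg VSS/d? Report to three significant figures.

From the Monod/SRT balance for a CMAS, S = K_s·(1+k_d θ_c)/[θ_c·(Y k − k_d) − 1] = 56.4 × (1 + 0.0861 × 14.1) / [14.1 × (0.430 × 3.85 − 0.0861) − 1] = 124.9 / 21.13 = 5.910 mg/L.
Y_obs = Y / (1 + k_d θ_c) = 0.430 / (1 + 0.0861 × 14.1) = 0.430 / 2.214 = 0.1942.
Mass of bCOD removed per day: Q(S₀ − S) = 19.9 × 768.1 g/m³ = 15.28 kg/d.
Net biomass production P_X = Y_obs × Q·(S₀ − S) = 0.1942 × 15.28 = 2.969 kg VSS/d.

P_X ≈ 2.97 kg VSS/d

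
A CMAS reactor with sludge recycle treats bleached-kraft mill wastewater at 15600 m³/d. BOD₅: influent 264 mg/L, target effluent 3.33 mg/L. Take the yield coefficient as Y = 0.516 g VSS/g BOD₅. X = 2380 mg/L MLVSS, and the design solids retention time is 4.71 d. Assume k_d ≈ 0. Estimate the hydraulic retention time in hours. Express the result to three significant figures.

Biomass mass balance (decay neglected): V·X = Y·Q·(S₀ − S)·θ_c, so V = 0.516 × 15600 × (264 − 3.33) × 4.71 / 2380 = 4152 m³.
HRT = V/Q = 4152 m³ / 15600 m³·d⁻¹ = 0.2662 d × 24 = 6.388 h.

τ ≈ 6.39 h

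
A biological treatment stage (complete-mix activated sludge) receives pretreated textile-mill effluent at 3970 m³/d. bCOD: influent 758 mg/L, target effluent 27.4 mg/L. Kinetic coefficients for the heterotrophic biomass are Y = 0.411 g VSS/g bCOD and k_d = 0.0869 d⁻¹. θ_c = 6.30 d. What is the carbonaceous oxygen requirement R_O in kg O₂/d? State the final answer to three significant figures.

The observed yield is Y_obs = Y/(1 + k_d·θ_c) = 0.411 / (1 + 0.0869 × 6.30) = 0.411 / 1.547 = 0.2656 g VSS per g bCOD removed.
Substrate removed = Q·(S₀ − S) = 3970 m³/d × (758 − 27.4) g/m³ = 2.9×10^6 g/d = 2900 kg/d.
P_X = Y_obs·Q·(S₀ − S) = 0.2656 × 2900 = 770.4 kg VSS/d.
R_O = Q·ΔS − 1.42 P_X = 2900 − 1094 = 1807 kg O₂/d.

R_O ≈ 1810 kg O₂/d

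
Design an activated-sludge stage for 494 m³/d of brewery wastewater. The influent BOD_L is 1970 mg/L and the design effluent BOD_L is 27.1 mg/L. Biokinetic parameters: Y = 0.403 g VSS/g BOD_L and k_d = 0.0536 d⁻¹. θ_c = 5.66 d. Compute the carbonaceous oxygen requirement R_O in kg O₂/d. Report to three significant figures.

R_O ≈ 538 kg O₂/d

Correct the yield for decay: Y_obs = Y/(1 + k_d θ_c) = 0.403 / (1 + 0.0536 × 5.66) = 0.403 / 1.303 = 0.3092.
ΔS = 1970 − 27.1 = 1943 mg/L, so the substrate removal rate is 494 × 1943/1000 = 959.8 kg BOD_L/d.
Biomass synthesised: P_X = Y_obs × 959.8 = 296.8 kg VSS/d.
Carbonaceous O₂ demand = substrate oxidised − cell-mass equivalent = 959.8 − 1.42 × 296.8 = 538.4 kg O₂/d.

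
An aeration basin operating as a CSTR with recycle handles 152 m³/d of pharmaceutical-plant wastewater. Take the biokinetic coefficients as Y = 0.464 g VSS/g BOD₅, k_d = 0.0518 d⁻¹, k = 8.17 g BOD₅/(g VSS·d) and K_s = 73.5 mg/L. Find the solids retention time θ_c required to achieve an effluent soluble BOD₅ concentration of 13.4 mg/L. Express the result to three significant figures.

From 1/θ_c = Y·k·S/(K_s + S) − k_d: Y·k·S/(K_s+S) = 0.464 × 8.17 × 13.4 / (73.5 + 13.4) = 0.5846 d⁻¹.
θ_c = 1/(μ − k_d) = 1/(0.5846 − 0.0518) = 1/0.5328 = 1.877 d.

θ_c ≈ 1.88 d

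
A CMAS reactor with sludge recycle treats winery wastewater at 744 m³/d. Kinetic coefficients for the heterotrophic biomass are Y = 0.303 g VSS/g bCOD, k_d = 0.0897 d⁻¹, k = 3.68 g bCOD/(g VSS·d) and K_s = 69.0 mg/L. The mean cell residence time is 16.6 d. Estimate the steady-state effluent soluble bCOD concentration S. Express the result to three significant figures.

S ≈ 10.7 mg/L

From the Monod/SRT balance for a CMAS, S = K_s·(1+k_d θ_c)/[θ_c·(Y k − k_d) − 1] = 69.0 × (1 + 0.0897 × 16.6) / [16.6 × (0.303 × 3.68 − 0.0897) − 1] = 171.7 / 16.02 = 10.72 mg/L.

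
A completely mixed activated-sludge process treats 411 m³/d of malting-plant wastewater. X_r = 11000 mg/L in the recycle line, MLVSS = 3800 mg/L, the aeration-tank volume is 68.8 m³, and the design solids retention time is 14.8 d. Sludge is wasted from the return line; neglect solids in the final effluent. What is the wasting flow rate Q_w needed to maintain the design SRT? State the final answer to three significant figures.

Wasting from the return line (neglecting effluent solids): Q_w = V·X / (θ_c·X_r) = 68.80 × 3800 / (14.8 × 11000) = 1.606 m³/d.

Q_w ≈ 1.61 m³/d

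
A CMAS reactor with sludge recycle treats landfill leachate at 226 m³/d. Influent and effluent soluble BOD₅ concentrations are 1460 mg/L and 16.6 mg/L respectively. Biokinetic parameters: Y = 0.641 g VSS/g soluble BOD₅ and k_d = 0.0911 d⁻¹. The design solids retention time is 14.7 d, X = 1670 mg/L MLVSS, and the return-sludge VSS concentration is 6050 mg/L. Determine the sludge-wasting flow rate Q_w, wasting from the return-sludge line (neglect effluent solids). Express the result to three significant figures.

Rearranging the biomass balance for a CMAS with decay, V = Y·Q·ΔS·θ_c / [X·(1+k_d θ_c)] = 0.641 × 226 × (1460 − 16.6) × 14.7 / [1670 × (1 + 0.0911 × 14.7)] = 3.07×10^6 / 3906 = 786.9 m³.
Q_w = (V·X)/(θ_c X_r) = 786.9 × 1670 / (14.7 × 6050) = 14.78 m³/d.

Q_w ≈ 14.8 m³/d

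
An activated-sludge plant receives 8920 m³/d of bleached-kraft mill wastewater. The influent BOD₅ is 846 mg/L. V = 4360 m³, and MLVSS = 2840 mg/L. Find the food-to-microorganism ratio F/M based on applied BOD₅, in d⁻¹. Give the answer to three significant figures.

F/M ≈ 0.609 d⁻¹

Food-to-microorganism ratio F/M = Q S₀ / (V X) = 8920 × 846 / (4360 × 2840) = 0.6094 d⁻¹.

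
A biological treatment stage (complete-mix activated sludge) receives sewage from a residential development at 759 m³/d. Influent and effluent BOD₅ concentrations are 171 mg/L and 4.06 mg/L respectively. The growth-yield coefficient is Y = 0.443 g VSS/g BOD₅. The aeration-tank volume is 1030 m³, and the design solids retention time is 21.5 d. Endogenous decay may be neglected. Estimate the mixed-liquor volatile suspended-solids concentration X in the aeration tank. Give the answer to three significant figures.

From V·X = Y·Q·(S₀ − S)·θ_c (decay neglected): X = 0.443 × 759 × (171 − 4.06) × 21.5 / 1030 = 1172 mg/L.

X ≈ 1170 mg/L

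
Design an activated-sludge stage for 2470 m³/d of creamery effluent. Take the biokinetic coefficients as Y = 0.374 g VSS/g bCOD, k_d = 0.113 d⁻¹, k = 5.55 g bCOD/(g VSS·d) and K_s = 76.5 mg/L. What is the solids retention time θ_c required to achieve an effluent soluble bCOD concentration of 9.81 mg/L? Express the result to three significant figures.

θ_c ≈ 8.14 d

From 1/θ_c = Y·k·S/(K_s + S) − k_d: Y·k·S/(K_s+S) = 0.374 × 5.55 × 9.81 / (76.5 + 9.81) = 0.2359 d⁻¹.
Then 1/θ_c = μ − k_d = 0.2359 − 0.113 = 0.1229 d⁻¹, giving θ_c = 8.135 d.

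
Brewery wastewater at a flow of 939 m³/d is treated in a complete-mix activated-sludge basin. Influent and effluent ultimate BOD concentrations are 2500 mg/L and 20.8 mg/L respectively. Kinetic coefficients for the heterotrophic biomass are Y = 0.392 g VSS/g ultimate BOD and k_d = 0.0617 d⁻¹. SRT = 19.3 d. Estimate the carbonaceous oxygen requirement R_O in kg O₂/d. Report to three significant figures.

R_O ≈ 1740 kg O₂/d

Observed yield with endogenous decay: Y_obs = Y / (1 + k_d·θ_c) = 0.392 / (1 + 0.0617 × 19.3) = 0.392 / 2.191 = 0.1789 g VSS/g ultimate BOD.
Q·(S₀ − S) = 939 × (2500 − 20.8) × 10⁻³ = 2328 kg/d removed.
Biomass synthesised: P_X = Y_obs × 2328 = 416.5 kg VSS/d.
Carbonaceous O₂ demand = substrate oxidised − cell-mass equivalent = 2328 − 1.42 × 416.5 = 1736 kg O₂/d.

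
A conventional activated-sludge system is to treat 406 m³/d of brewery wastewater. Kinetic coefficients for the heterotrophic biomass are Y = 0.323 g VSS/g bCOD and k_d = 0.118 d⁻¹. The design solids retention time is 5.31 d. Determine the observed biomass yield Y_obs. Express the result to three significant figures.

Y_obs = Y / (1 + k_d θ_c) = 0.323 / (1 + 0.118 × 5.31) = 0.323 / 1.627 = 0.1986.

Y_obs ≈ 0.199 g VSS/g bCOD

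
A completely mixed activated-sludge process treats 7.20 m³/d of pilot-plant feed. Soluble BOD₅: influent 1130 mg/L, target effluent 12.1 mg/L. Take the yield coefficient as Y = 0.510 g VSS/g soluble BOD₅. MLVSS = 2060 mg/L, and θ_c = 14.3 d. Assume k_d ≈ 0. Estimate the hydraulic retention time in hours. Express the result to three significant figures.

Biomass mass balance (decay neglected): V·X = Y·Q·(S₀ − S)·θ_c, so V = 0.510 × 7.20 × (1130 − 12.1) × 14.3 / 2060 = 28.50 m³.
Hydraulic retention time τ = V/Q = 28.50 / 7.20 = 3.958 d = 94.98 h.

τ ≈ 95.0 h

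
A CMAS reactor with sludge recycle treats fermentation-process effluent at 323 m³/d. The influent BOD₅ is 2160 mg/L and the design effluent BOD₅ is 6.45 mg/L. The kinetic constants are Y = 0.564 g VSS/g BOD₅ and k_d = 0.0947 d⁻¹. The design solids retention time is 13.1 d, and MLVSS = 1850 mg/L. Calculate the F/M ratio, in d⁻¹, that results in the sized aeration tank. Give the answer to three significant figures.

Rearranging the biomass balance for a CMAS with decay, V = Y·Q·ΔS·θ_c / [X·(1+k_d θ_c)] = 0.564 × 323 × (2160 − 6.45) × 13.1 / [1850 × (1 + 0.0947 × 13.1)] = 5.14×10^6 / 4145 = 1240 m³.
Food-to-microorganism ratio F/M = Q S₀ / (V X) = 323 × 2160 / (1240 × 1850) = 0.3042 d⁻¹.

F/M ≈ 0.304 d⁻¹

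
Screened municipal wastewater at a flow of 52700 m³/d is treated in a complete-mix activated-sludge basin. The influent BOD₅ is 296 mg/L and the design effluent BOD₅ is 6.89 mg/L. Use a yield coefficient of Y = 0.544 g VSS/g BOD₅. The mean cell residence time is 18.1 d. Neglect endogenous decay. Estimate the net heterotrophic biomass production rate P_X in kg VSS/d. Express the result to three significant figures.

P_X ≈ 8290 kg VSS/d

No decay correction is needed, so Y_obs = Y = 0.544.
Q·(S₀ − S) = 52700 × (296 − 6.89) × 10⁻³ = 15236 kg/d removed.
Biomass produced: P_X = Y_obs·Q·ΔS = 0.5440 × 15236 ≈ 8288 kg VSS/d.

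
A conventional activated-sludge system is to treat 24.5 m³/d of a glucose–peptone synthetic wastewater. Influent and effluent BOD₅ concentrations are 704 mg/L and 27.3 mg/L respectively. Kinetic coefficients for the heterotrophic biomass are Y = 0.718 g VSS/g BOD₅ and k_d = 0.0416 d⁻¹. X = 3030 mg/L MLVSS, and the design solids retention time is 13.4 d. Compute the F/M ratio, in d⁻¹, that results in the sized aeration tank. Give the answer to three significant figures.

F/M ≈ 0.168 d⁻¹

From the SRT design equation V = Y Q (S₀−S) θ_c / [X (1 + k_d θ_c)] = 0.718 × 24.5 × (704 − 27.3) × 13.4 / [3030 × (1 + 0.0416 × 13.4)] = 1.6×10^5 / 4719 = 33.80 m³.
F/M = Q·S₀ / (V·X) = 24.5 × 704 / (33.80 × 3030) = 0.1684 g BOD₅·(g VSS·d)⁻¹.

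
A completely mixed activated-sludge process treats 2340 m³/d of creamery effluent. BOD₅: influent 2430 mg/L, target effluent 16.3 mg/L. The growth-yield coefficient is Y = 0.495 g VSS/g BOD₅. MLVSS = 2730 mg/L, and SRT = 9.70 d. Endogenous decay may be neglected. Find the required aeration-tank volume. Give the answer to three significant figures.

V ≈ 9930 m³

V·X = Y·Q·ΔS·θ_c gives V = 0.495 × 2340 × (2430 − 16.3) × 9.70 / 2730 = 9934 m³.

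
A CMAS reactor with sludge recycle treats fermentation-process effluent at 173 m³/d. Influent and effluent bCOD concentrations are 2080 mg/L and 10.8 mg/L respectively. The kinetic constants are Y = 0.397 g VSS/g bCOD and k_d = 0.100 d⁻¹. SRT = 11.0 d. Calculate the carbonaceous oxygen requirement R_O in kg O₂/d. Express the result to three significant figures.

R_O ≈ 262 kg O₂/d

Y_obs = Y / (1 + k_d θ_c) = 0.397 / (1 + 0.100 × 11.0) = 0.397 / 2.100 = 0.1890.
ΔS = 2080 − 10.8 = 2069 mg/L, so the substrate removal rate is 173 × 2069/1000 = 358.0 kg bCOD/d.
P_X = Y_obs·Q·(S₀ − S) = 0.1890 × 358.0 = 67.67 kg VSS/d.
Carbonaceous O₂ demand = substrate oxidised − cell-mass equivalent = 358.0 − 1.42 × 67.67 = 261.9 kg O₂/d.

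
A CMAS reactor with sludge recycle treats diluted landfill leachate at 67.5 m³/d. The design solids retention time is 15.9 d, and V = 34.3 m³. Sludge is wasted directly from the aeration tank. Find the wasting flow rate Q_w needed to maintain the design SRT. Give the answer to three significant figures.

With mixed-liquor wasting, θ_c = V/Q_w, so Q_w = V/θ_c = 34.30/15.9 = 2.157 m³/d.

Q_w ≈ 2.16 m³/d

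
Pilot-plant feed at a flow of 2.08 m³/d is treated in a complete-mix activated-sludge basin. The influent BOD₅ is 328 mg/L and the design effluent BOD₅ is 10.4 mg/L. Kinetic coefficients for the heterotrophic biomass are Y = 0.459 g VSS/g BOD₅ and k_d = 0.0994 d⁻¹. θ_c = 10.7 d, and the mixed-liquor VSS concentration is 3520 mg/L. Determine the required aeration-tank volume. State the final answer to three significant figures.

Rearranging the biomass balance for a CMAS with decay, V = Y·Q·ΔS·θ_c / [X·(1+k_d θ_c)] = 0.459 × 2.08 × (328 − 10.4) × 10.7 / [3520 × (1 + 0.0994 × 10.7)] = 3.24×10^3 / 7264 = 0.4467 m³.

V ≈ 0.447 m³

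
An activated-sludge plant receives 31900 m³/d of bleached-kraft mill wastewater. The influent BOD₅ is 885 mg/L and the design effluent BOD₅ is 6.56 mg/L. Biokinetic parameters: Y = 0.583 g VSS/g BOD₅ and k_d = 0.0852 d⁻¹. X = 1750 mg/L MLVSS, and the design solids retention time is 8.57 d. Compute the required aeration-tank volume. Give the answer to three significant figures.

V ≈ 46200 m³

From the SRT design equation V = Y Q (S₀−S) θ_c / [X (1 + k_d θ_c)] = 0.583 × 31900 × (885 − 6.56) × 8.57 / [1750 × (1 + 0.0852 × 8.57)] = 1.4×10^8 / 3028 = 46241 m³.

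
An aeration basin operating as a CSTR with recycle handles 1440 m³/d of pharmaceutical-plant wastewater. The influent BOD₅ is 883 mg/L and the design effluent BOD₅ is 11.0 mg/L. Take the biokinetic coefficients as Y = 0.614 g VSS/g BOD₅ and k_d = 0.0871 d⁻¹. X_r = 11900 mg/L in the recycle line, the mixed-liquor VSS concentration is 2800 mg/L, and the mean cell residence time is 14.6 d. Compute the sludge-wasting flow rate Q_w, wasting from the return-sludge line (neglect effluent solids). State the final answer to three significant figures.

From the SRT design equation V = Y Q (S₀−S) θ_c / [X (1 + k_d θ_c)] = 0.614 × 1440 × (883 − 11.0) × 14.6 / [2800 × (1 + 0.0871 × 14.6)] = 1.13×10^7 / 6361 = 1770 m³.
θ_c = V·X/(Q_w·X_r) when wasting from the recycle, so Q_w = V·X/(θ_c·X_r) = 1770 × 2800 / (14.6 × 11900) = 28.52 m³/d.

Q_w ≈ 28.5 m³/d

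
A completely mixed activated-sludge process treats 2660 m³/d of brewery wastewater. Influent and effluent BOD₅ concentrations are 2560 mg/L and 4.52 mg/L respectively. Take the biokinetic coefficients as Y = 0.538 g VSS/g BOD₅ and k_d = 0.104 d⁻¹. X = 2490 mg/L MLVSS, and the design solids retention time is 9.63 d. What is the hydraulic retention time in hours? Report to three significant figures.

τ ≈ 63.8 h

Rearranging the biomass balance for a CMAS with decay, V = Y·Q·ΔS·θ_c / [X·(1+k_d θ_c)] = 0.538 × 2660 × (2560 − 4.52) × 9.63 / [2490 × (1 + 0.104 × 9.63)] = 3.52×10^7 / 4984 = 7066 m³.
HRT = V/Q = 7066 m³ / 2660 m³·d⁻¹ = 2.657 d × 24 = 63.76 h.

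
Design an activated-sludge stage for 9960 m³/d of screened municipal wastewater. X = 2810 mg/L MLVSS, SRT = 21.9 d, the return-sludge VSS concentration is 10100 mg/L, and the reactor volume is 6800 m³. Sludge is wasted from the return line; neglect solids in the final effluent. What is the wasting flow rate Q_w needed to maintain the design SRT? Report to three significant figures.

Q_w ≈ 86.4 m³/d

θ_c = V·X/(Q_w·X_r) when wasting from the recycle, so Q_w = V·X/(θ_c·X_r) = 6800 × 2810 / (21.9 × 10100) = 86.39 m³/d.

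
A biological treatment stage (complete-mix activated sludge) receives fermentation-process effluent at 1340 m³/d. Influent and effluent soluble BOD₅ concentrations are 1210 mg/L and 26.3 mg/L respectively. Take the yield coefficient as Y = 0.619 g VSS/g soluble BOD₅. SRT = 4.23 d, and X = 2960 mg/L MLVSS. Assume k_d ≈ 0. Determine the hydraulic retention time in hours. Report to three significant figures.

τ ≈ 25.1 h

With k_d = 0 the design equation reduces to V = Y Q (S₀−S) θ_c / X = 0.619 × 1340 × (1210 − 26.3) × 4.23 / 2960 = 1403 m³.
HRT = V/Q = 1403 m³ / 1340 m³·d⁻¹ = 1.047 d × 24 = 25.13 h.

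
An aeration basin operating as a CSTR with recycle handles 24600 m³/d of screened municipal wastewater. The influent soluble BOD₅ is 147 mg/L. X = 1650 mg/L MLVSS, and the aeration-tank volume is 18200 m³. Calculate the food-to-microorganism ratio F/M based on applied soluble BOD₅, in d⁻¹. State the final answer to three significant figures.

F/M = Q·S₀ / (V·X) = 24600 × 147 / (18200 × 1650) = 0.1204 g soluble BOD₅·(g VSS·d)⁻¹.

F/M ≈ 0.120 d⁻¹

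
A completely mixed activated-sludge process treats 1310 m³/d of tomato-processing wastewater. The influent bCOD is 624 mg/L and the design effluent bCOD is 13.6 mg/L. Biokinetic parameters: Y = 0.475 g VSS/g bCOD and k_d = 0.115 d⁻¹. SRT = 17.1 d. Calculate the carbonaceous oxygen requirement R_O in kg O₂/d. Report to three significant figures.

R_O ≈ 618 kg O₂/d

Y_obs = Y / (1 + k_d θ_c) = 0.475 / (1 + 0.115 × 17.1) = 0.475 / 2.967 = 0.1601.
Substrate removed = Q·(S₀ − S) = 1310 m³/d × (624 − 13.6) g/m³ = 8×10^5 g/d = 799.6 kg/d.
Net sludge production P_X = 0.1601 × 799.6 = 128.0 kg VSS/d.
R_O = Q·ΔS − 1.42 P_X = 799.6 − 181.8 = 617.8 kg O₂/d.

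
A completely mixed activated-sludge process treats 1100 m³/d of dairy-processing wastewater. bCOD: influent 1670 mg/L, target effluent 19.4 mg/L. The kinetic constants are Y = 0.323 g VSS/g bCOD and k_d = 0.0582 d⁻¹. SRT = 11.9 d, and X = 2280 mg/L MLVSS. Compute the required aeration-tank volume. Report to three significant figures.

V ≈ 1810 m³

Rearranging the biomass balance for a CMAS with decay, V = Y·Q·ΔS·θ_c / [X·(1+k_d θ_c)] = 0.323 × 1100 × (1670 − 19.4) × 11.9 / [2280 × (1 + 0.0582 × 11.9)] = 6.98×10^6 / 3859 = 1808 m³.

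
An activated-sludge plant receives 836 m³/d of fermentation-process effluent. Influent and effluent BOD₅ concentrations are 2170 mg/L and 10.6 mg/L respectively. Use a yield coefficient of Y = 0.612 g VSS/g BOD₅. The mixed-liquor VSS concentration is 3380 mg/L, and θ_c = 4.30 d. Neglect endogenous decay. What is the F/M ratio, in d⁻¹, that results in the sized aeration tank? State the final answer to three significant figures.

F/M ≈ 0.382 d⁻¹

With k_d = 0 the design equation reduces to V = Y Q (S₀−S) θ_c / X = 0.612 × 836 × (2170 − 10.6) × 4.30 / 3380 = 1406 m³.
F/M = Q·S₀ / (V·X) = 836 × 2170 / (1406 × 3380) = 0.3819 g BOD₅·(g VSS·d)⁻¹.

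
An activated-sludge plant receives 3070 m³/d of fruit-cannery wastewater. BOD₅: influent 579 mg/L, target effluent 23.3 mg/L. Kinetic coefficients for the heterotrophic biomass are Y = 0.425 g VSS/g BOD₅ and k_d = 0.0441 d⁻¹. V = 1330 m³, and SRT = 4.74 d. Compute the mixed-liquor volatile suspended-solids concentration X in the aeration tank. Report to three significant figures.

Solving the biomass balance for X: X = Y Q (S₀−S) θ_c / [V (1+k_d θ_c)] = 0.425 × 3070 × (579 − 23.3) × 4.74 / [1330 × (1 + 0.0441 × 4.74)] = 2137 mg/L.

X ≈ 2140 mg/L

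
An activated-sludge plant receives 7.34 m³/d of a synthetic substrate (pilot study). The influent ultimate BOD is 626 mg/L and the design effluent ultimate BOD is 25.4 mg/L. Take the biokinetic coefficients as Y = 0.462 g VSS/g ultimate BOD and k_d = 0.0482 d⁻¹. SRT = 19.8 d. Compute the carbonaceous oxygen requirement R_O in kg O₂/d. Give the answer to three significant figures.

Correct the yield for decay: Y_obs = Y/(1 + k_d θ_c) = 0.462 / (1 + 0.0482 × 19.8) = 0.462 / 1.954 = 0.2364.
Mass of ultimate BOD removed per day: Q(S₀ − S) = 7.34 × 600.6 g/m³ = 4.408 kg/d.
Net sludge production P_X = 0.2364 × 4.408 = 1.042 kg VSS/d.
R_O = Q·ΔS − 1.42 P_X = 4.408 − 1.480 = 2.929 kg O₂/d.

R_O ≈ 2.93 kg O₂/d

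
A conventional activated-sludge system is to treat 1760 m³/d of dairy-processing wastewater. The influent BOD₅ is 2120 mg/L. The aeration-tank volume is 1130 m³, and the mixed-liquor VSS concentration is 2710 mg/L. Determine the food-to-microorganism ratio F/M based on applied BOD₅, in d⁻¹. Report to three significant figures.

F/M ≈ 1.22 d⁻¹

F/M = applied load / biomass = Q·S₀/(V·X) = 1760 × 2120 / (1130 × 2710) = 1.218 d⁻¹.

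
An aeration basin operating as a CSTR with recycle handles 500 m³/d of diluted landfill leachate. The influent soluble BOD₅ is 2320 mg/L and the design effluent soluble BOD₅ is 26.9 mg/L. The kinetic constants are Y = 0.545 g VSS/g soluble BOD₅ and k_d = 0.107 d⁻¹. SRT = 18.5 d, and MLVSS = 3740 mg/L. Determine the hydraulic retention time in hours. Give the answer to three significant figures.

From the SRT design equation V = Y Q (S₀−S) θ_c / [X (1 + k_d θ_c)] = 0.545 × 500 × (2320 − 26.9) × 18.5 / [3740 × (1 + 0.107 × 18.5)] = 1.16×10^7 / 11143 = 1037 m³.
τ = V/Q = 1037/500 = 2.075 d, or 49.80 h.

τ ≈ 49.8 h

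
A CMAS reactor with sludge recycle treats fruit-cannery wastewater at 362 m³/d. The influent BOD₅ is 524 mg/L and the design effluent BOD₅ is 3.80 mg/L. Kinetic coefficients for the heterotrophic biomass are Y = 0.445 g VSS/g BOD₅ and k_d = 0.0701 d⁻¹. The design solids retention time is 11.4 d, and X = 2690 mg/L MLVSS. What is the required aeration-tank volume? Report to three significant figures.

Steady-state biomass mass balance: V·X·(1 + k_d·θ_c) = Y·Q·(S₀ − S)·θ_c, so V = 0.445 × 362 × (524 − 3.80) × 11.4 / [2690 × (1 + 0.0701 × 11.4)] = 9.55×10^5 / 4840 = 197.4 m³.

V ≈ 197 m³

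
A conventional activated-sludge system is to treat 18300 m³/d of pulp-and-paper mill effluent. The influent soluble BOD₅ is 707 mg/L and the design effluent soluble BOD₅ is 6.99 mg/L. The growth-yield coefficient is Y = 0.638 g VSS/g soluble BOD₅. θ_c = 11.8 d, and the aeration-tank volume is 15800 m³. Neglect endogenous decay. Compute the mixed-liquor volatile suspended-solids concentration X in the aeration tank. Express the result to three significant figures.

X ≈ 6100 mg/L

Without decay, X = Y Q (S₀−S) θ_c / V = 0.638 × 18300 × (707 − 6.99) × 11.8 / 15800 = 6104 mg/L.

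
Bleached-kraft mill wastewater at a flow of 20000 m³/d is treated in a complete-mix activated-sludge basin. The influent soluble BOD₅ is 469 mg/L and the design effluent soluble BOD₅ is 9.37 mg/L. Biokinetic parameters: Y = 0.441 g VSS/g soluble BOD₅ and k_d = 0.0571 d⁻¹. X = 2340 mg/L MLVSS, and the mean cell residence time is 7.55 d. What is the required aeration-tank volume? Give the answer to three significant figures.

Rearranging the biomass balance for a CMAS with decay, V = Y·Q·ΔS·θ_c / [X·(1+k_d θ_c)] = 0.441 × 20000 × (469 − 9.37) × 7.55 / [2340 × (1 + 0.0571 × 7.55)] = 3.06×10^7 / 3349 = 9140 m³.

V ≈ 9140 m³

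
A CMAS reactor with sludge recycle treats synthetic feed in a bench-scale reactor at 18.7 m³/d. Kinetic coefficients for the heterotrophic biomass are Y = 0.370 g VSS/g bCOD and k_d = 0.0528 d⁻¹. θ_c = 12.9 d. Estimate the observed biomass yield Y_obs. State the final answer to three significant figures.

The observed yield is Y_obs = Y/(1 + k_d·θ_c) = 0.370 / (1 + 0.0528 × 12.9) = 0.370 / 1.681 = 0.2201 g VSS per g bCOD removed.

Y_obs ≈ 0.220 g VSS/g bCOD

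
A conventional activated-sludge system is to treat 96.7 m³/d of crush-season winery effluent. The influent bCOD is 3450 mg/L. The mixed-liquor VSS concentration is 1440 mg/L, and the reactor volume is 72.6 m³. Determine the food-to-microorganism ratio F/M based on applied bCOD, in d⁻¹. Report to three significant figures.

F/M ≈ 3.19 d⁻¹

Food-to-microorganism ratio F/M = Q S₀ / (V X) = 96.7 × 3450 / (72.60 × 1440) = 3.191 d⁻¹.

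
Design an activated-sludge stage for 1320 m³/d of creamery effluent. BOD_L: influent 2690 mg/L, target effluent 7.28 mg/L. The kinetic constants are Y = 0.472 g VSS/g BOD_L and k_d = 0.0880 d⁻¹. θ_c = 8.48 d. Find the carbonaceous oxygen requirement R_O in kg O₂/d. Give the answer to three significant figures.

R_O ≈ 2180 kg O₂/d

Y_obs = Y / (1 + k_d θ_c) = 0.472 / (1 + 0.0880 × 8.48) = 0.472 / 1.746 = 0.2703.
Q·(S₀ − S) = 1320 × (2690 − 7.28) × 10⁻³ = 3541 kg/d removed.
Net sludge production P_X = 0.2703 × 3541 = 957.2 kg VSS/d.
R_O = Q·(S₀ − S) − 1.42·P_X = 3541 − 1.42 × 957.2 = 2182 kg O₂/d.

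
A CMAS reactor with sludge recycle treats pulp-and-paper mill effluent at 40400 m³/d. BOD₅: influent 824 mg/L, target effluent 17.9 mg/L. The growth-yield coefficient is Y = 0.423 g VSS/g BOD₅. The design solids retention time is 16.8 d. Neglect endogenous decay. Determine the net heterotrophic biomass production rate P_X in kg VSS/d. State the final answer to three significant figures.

No decay correction is needed, so Y_obs = Y = 0.423.
Substrate removed = Q·(S₀ − S) = 40400 m³/d × (824 − 17.9) g/m³ = 3.26×10^7 g/d = 32566 kg/d.
So the net sludge growth is P_X = 0.4230 × 32566 = 13776 kg VSS/d.

P_X ≈ 13800 kg VSS/d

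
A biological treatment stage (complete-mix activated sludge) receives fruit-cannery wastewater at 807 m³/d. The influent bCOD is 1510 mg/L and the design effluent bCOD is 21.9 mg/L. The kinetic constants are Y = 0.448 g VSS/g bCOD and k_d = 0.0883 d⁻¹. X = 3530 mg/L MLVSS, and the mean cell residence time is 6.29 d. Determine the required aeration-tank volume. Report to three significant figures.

V ≈ 616 m³

Steady-state biomass mass balance: V·X·(1 + k_d·θ_c) = Y·Q·(S₀ − S)·θ_c, so V = 0.448 × 807 × (1510 − 21.9) × 6.29 / [3530 × (1 + 0.0883 × 6.29)] = 3.38×10^6 / 5491 = 616.3 m³.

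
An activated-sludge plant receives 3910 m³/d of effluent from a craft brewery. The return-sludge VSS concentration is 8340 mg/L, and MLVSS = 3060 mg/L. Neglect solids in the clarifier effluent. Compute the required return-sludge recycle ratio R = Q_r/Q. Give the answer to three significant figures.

R ≈ 0.580

Mass balance around the secondary clarifier (neglecting effluent solids): R = X / (X_r − X) = 3060 / (8340 − 3060) = 0.5795.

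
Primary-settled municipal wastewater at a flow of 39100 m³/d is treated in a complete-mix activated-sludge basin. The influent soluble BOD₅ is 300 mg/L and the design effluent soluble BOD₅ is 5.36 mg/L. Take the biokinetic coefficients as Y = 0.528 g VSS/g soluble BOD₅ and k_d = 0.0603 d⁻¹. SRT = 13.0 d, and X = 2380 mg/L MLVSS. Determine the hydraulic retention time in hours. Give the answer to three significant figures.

τ ≈ 11.4 h

Rearranging the biomass balance for a CMAS with decay, V = Y·Q·ΔS·θ_c / [X·(1+k_d θ_c)] = 0.528 × 39100 × (300 − 5.36) × 13.0 / [2380 × (1 + 0.0603 × 13.0)] = 7.91×10^7 / 4246 = 18625 m³.
τ = V/Q = 18625/39100 = 0.4763 d, or 11.43 h.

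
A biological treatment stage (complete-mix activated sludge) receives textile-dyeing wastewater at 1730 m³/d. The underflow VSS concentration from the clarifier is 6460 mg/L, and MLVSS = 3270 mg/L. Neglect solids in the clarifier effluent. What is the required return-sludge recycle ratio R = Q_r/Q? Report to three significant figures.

R ≈ 1.03

R = Q_r/Q = X/(X_r − X) = 3270 / (6460 − 3270) = 1.025.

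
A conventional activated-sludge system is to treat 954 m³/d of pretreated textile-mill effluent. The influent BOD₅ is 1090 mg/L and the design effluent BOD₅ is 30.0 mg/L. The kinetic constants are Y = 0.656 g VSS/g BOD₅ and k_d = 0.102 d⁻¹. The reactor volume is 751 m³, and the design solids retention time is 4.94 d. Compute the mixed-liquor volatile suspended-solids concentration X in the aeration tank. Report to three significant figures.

From V·X·(1 + k_d·θ_c) = Y·Q·(S₀ − S)·θ_c: X = 0.656 × 954 × (1090 − 30.0) × 4.94 / [751 × (1 + 0.102 × 4.94)] = 2902 mg/L.

X ≈ 2900 mg/L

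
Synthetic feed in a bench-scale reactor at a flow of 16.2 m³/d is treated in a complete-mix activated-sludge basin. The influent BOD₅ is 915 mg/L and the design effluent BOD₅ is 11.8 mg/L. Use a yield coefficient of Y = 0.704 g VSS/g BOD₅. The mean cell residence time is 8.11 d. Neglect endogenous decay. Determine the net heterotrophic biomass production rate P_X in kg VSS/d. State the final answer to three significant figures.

P_X ≈ 10.3 kg VSS/d

With endogenous decay neglected, the observed yield equals the true yield: Y_obs = Y = 0.704 g VSS/g BOD₅.
Substrate removed = Q·(S₀ − S) = 16.2 m³/d × (915 − 11.8) g/m³ = 1.46×10^4 g/d = 14.63 kg/d.
Net biomass production P_X = Y_obs × Q·(S₀ − S) = 0.7040 × 14.63 = 10.30 kg VSS/d.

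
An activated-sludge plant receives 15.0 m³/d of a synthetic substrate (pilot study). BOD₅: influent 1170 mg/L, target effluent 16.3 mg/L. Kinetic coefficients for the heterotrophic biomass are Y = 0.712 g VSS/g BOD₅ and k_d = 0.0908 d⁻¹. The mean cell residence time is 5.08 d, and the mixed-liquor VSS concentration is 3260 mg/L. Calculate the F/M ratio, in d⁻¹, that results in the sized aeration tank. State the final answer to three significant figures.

Rearranging the biomass balance for a CMAS with decay, V = Y·Q·ΔS·θ_c / [X·(1+k_d θ_c)] = 0.712 × 15.0 × (1170 − 16.3) × 5.08 / [3260 × (1 + 0.0908 × 5.08)] = 6.26×10^4 / 4764 = 13.14 m³.
F/M = applied load / biomass = Q·S₀/(V·X) = 15.0 × 1170 / (13.14 × 3260) = 0.4097 d⁻¹.

F/M ≈ 0.410 d⁻¹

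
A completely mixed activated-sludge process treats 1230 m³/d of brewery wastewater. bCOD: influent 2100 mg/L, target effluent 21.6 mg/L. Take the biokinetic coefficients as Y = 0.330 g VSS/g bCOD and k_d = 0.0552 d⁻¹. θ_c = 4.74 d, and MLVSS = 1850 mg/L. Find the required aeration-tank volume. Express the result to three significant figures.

Rearranging the biomass balance for a CMAS with decay, V = Y·Q·ΔS·θ_c / [X·(1+k_d θ_c)] = 0.330 × 1230 × (2100 − 21.6) × 4.74 / [1850 × (1 + 0.0552 × 4.74)] = 4×10^6 / 2334 = 1713 m³.

V ≈ 1710 m³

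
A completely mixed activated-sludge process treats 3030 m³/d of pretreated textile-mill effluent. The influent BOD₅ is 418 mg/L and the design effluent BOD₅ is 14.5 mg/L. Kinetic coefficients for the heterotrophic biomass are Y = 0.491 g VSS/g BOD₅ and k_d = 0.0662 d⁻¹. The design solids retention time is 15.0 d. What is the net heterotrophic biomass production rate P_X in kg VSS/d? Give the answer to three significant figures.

P_X ≈ 301 kg VSS/d

Correct the yield for decay: Y_obs = Y/(1 + k_d θ_c) = 0.491 / (1 + 0.0662 × 15.0) = 0.491 / 1.993 = 0.2464.
Q·(S₀ − S) = 3030 × (418 − 14.5) × 10⁻³ = 1223 kg/d removed.
Biomass produced: P_X = Y_obs·Q·ΔS = 0.2464 × 1223 ≈ 301.2 kg VSS/d.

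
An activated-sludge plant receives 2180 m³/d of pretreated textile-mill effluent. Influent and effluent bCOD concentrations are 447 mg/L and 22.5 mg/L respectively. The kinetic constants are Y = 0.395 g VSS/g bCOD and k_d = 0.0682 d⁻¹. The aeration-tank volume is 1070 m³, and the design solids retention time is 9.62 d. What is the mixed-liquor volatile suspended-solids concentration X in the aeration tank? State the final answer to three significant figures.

From V·X·(1 + k_d·θ_c) = Y·Q·(S₀ − S)·θ_c: X = 0.395 × 2180 × (447 − 22.5) × 9.62 / [1070 × (1 + 0.0682 × 9.62)] = 1984 mg/L.

X ≈ 1980 mg/L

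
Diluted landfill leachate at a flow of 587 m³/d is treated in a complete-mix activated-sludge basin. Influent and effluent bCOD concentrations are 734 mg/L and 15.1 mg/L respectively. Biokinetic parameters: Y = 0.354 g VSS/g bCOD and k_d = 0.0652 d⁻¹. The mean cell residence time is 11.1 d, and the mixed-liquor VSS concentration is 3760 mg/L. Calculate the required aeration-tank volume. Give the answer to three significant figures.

V ≈ 256 m³

Rearranging the biomass balance for a CMAS with decay, V = Y·Q·ΔS·θ_c / [X·(1+k_d θ_c)] = 0.354 × 587 × (734 − 15.1) × 11.1 / [3760 × (1 + 0.0652 × 11.1)] = 1.66×10^6 / 6481 = 255.8 m³.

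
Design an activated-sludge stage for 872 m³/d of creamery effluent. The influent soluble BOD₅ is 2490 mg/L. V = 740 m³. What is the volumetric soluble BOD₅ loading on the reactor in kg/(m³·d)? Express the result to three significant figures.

L_v ≈ 2.93 kg soluble BOD₅/(m³·d)

L_v = Q S₀ / V = 872 × 2490 × 10⁻³ / 740.0 = 2.934 kg/(m³·d).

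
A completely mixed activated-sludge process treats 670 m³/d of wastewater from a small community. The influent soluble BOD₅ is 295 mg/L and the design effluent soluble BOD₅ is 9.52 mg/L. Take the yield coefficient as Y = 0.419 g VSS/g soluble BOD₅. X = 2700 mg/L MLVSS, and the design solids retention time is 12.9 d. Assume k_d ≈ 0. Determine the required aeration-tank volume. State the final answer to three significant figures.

V ≈ 383 m³

With k_d = 0 the design equation reduces to V = Y Q (S₀−S) θ_c / X = 0.419 × 670 × (295 − 9.52) × 12.9 / 2700 = 382.9 m³.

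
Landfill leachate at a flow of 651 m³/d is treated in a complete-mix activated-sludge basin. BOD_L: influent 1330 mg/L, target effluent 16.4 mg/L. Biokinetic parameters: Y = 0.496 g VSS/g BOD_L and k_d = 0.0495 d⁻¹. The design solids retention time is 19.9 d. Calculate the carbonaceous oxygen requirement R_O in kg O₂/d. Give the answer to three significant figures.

R_O ≈ 552 kg O₂/d

Correct the yield for decay: Y_obs = Y/(1 + k_d θ_c) = 0.496 / (1 + 0.0495 × 19.9) = 0.496 / 1.985 = 0.2499.
Q·(S₀ − S) = 651 × (1330 − 16.4) × 10⁻³ = 855.2 kg/d removed.
Net sludge production P_X = 0.2499 × 855.2 = 213.7 kg VSS/d.
R_O = Q·(S₀ − S) − 1.42·P_X = 855.2 − 1.42 × 213.7 = 551.7 kg O₂/d.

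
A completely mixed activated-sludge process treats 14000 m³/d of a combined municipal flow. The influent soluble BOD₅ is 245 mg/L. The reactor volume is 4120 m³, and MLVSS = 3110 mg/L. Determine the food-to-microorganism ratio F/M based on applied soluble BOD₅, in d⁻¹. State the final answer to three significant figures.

F/M = Q·S₀ / (V·X) = 14000 × 245 / (4120 × 3110) = 0.2677 g soluble BOD₅·(g VSS·d)⁻¹.

F/M ≈ 0.268 d⁻¹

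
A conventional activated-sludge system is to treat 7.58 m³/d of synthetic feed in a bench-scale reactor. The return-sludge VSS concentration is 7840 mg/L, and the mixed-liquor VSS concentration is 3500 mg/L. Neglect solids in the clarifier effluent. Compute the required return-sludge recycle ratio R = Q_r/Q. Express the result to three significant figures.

Solids balance on the clarifier gives (1+R)X = R·X_r, so R = X/(X_r − X) = 3500 / (7840 − 3500) = 0.8065.

R ≈ 0.806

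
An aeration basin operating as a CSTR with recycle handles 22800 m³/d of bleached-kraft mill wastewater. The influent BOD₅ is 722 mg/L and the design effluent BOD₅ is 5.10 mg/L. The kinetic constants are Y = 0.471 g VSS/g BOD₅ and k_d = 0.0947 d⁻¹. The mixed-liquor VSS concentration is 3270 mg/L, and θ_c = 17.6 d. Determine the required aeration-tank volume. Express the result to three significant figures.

Steady-state biomass mass balance: V·X·(1 + k_d·θ_c) = Y·Q·(S₀ − S)·θ_c, so V = 0.471 × 22800 × (722 − 5.10) × 17.6 / [3270 × (1 + 0.0947 × 17.6)] = 1.35×10^8 / 8720 = 15538 m³.

V ≈ 15500 m³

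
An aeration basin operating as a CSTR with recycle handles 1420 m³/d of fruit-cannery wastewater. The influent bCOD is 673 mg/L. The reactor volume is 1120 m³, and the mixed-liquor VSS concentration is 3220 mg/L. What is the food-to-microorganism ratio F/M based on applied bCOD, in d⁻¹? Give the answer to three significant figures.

F/M = Q·S₀ / (V·X) = 1420 × 673 / (1120 × 3220) = 0.2650 g bCOD·(g VSS·d)⁻¹.

F/M ≈ 0.265 d⁻¹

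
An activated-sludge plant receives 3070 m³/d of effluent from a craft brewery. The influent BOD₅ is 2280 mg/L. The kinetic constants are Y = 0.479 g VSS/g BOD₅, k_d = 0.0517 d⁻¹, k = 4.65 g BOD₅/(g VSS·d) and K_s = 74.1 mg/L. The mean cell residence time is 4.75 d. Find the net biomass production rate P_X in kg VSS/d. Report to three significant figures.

From the Monod/SRT balance for a CMAS, S = K_s·(1+k_d θ_c)/[θ_c·(Y k − k_d) − 1] = 74.1 × (1 + 0.0517 × 4.75) / [4.75 × (0.479 × 4.65 − 0.0517) − 1] = 92.30 / 9.334 = 9.888 mg/L.
The observed yield is Y_obs = Y/(1 + k_d·θ_c) = 0.479 / (1 + 0.0517 × 4.75) = 0.479 / 1.246 = 0.3846 g VSS per g BOD₅ removed.
Substrate removed = Q·(S₀ − S) = 3070 m³/d × (2280 − 9.89) g/m³ = 6.97×10^6 g/d = 6969 kg/d.
Net biomass production P_X = Y_obs × Q·(S₀ − S) = 0.3846 × 6969 = 2680 kg VSS/d.

P_X ≈ 2680 kg VSS/d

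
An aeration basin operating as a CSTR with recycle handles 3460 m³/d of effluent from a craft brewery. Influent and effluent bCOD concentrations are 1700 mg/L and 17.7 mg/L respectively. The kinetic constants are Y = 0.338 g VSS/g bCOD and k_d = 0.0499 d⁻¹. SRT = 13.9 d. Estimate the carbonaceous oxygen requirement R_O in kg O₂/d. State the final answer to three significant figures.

R_O ≈ 4170 kg O₂/d

Y_obs = Y / (1 + k_d θ_c) = 0.338 / (1 + 0.0499 × 13.9) = 0.338 / 1.694 = 0.1996.
ΔS = 1700 − 17.7 = 1682 mg/L, so the substrate removal rate is 3460 × 1682/1000 = 5821 kg bCOD/d.
Biomass synthesised: P_X = Y_obs × 5821 = 1162 kg VSS/d.
Carbonaceous O₂ demand = substrate oxidised − cell-mass equivalent = 5821 − 1.42 × 1162 = 4171 kg O₂/d.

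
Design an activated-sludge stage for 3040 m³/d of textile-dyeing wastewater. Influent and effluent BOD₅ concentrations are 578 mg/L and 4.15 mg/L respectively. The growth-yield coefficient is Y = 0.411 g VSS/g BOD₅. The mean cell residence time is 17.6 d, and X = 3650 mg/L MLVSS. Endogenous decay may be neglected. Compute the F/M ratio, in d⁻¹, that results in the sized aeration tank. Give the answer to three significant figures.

F/M ≈ 0.139 d⁻¹

With k_d = 0 the design equation reduces to V = Y Q (S₀−S) θ_c / X = 0.411 × 3040 × (578 − 4.15) × 17.6 / 3650 = 3457 m³.
F/M = Q·S₀ / (V·X) = 3040 × 578 / (3457 × 3650) = 0.1392 g BOD₅·(g VSS·d)⁻¹.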